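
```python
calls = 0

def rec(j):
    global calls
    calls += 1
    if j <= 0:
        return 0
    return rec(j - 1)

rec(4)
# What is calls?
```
Call trace:
rec(j=4)
  rec(j=3)
    rec(j=2)
      rec(j=1)
        rec(j=0)
        -> return 0
      -> return 0
    -> return 0
  -> return 0
-> return 0

calls is incremented once per call. rec is entered once for each j = 4, 3, 2, 1, 0 (the j <= 0 call returns without recursing), i.e. 4 + 1 calls.
calls = 5

Final answer: 5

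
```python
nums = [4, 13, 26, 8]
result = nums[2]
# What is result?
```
Trace:
  nums=[4, 13, 26, 8]
  nums=[4, 13, 26, 8], result=26

Final answer: 26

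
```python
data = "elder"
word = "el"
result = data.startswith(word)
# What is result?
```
Trace:
  data='elder'
  data='elder', word='el'
  data='elder', word='el', result=True

Final answer: True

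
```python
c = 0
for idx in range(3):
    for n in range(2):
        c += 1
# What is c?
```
Trace:
  c=0
  c=1, idx=0, n=0
  c=2, idx=0, n=1
  c=3, idx=1, n=0
  c=4, idx=1, n=1
  c=5, idx=2, n=0
  c=6, idx=2, n=1

Final answer: 6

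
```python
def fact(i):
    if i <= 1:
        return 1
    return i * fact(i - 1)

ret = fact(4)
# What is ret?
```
Call trace:
fact(i=4)
  fact(i=3)
    fact(i=2)
      fact(i=1)
      -> return 1
    -> return 2
  -> return 6
-> return 24

Final answer: 24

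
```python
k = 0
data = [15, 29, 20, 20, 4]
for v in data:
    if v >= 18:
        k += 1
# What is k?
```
Trace:
  k=0
  k=0, v=15
  k=1, v=29
  k=2, v=20
  k=3, v=20
  k=3, v=4

Final answer: 3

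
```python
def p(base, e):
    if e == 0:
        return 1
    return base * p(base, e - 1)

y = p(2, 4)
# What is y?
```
Call trace:
p(base=2, e=4)
  p(base=2, e=3)
    p(base=2, e=2)
      p(base=2, e=1)
        p(base=2, e=0)
        -> return 1
      -> return 2
    -> return 4
  -> return 8
-> return 16

Final answer: 16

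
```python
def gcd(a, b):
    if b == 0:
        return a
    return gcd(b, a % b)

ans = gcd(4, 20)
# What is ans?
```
Call trace:
gcd(a=4, b=20)
  gcd(a=20, b=4)
    gcd(a=4, b=0)
    -> return 4
  -> return 4
-> return 4

Final answer: 4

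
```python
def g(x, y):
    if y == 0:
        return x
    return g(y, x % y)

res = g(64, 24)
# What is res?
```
Call trace:
g(x=64, y=24)
  g(x=24, y=16)
    g(x=16, y=8)
      g(x=8, y=0)
      -> return 8
    -> return 8
  -> return 8
-> return 8

Final answer: 8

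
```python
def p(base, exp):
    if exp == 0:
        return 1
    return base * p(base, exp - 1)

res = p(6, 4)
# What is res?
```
Call trace:
p(base=6, exp=4)
  p(base=6, exp=3)
    p(base=6, exp=2)
      p(base=6, exp=1)
        p(base=6, exp=0)
        -> return 1
      -> return 6
    -> return 36
  -> return 216
-> return 1296

Final answer: 1296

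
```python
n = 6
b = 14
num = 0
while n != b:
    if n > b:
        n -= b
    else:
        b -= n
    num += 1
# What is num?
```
Trace:
  n=6
  n=6, b=14
  n=6, b=14, num=0
  n=6, b=8, num=1
  n=6, b=2, num=2
  n=4, b=2, num=3
  n=2, b=2, num=4

Final answer: 4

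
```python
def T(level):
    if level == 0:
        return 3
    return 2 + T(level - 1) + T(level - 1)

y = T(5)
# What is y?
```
Call trace (a repeated sub-call is expanded the first time; later identical calls just restate its return value):
T(level=5)
  T(level=4)
    T(level=3)
      T(level=2)
        T(level=1)
          T(level=0)
          -> return 3
          T(level=0)
          -> return 3
        -> return 8
        T(level=1) -> return 8  (same call as traced above)
      -> return 18
      T(level=2) -> return 18  (same call as traced above)
    -> return 38
    T(level=3) -> return 38  (same call as traced above)
  -> return 78
  T(level=4) -> return 78  (same call as traced above)
-> return 158

Final answer: 158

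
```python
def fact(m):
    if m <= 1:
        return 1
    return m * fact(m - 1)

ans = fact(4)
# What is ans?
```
Call trace:
fact(m=4)
  fact(m=3)
    fact(m=2)
      fact(m=1)
      -> return 1
    -> return 2
  -> return 6
-> return 24

Final answer: 24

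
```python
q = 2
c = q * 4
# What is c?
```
Trace:
  q=2
  q=2, c=8

Final answer: 8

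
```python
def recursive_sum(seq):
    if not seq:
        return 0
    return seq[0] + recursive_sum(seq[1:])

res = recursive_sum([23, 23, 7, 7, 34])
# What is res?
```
Call trace:
recursive_sum(seq=[23, 23, 7, 7, 34])
  recursive_sum(seq=[23, 7, 7, 34])
    recursive_sum(seq=[7, 7, 34])
      recursive_sum(seq=[7, 34])
        recursive_sum(seq=[34])
          recursive_sum(seq=[])
          -> return 0
        -> return 34
      -> return 41
    -> return 48
  -> return 71
-> return 94

Final answer: 94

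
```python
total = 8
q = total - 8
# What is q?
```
Trace:
  total=8
  total=8, q=0

Final answer: 0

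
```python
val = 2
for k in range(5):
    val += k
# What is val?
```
Trace:
  val=2
  val=2, k=0
  val=3, k=1
  val=5, k=2
  val=8, k=3
  val=12, k=4

Final answer: 12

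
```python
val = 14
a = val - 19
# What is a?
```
Trace:
  val=14
  val=14, a=-5

Final answer: -5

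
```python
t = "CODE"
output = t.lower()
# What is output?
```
Trace:
  t='CODE'
  t='CODE', output='code'

Final answer: 'code'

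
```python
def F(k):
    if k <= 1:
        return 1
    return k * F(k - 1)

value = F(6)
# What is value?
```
Call trace:
F(k=6)
  F(k=5)
    F(k=4)
      F(k=3)
        F(k=2)
          F(k=1)
          -> return 1
        -> return 2
      -> return 6
    -> return 24
  -> return 120
-> return 720

Final answer: 720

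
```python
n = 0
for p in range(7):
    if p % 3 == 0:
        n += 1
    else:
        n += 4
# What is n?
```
Trace:
  n=0
  n=1, p=0
  n=5, p=1
  n=9, p=2
  n=10, p=3
  n=14, p=4
  n=18, p=5
  n=19, p=6

Final answer: 19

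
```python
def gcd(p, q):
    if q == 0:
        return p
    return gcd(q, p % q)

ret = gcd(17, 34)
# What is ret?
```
Call trace:
gcd(p=17, q=34)
  gcd(p=34, q=17)
    gcd(p=17, q=0)
    -> return 17
  -> return 17
-> return 17

Final answer: 17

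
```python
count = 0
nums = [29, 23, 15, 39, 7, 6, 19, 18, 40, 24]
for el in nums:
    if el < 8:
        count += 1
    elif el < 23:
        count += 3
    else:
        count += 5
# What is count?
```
Trace:
  count=0
  count=5, el=29
  count=10, el=23
  count=13, el=15
  count=18, el=39
  count=19, el=7
  count=20, el=6
  count=23, el=19
  count=26, el=18
  count=31, el=40
  count=36, el=24

Final answer: 36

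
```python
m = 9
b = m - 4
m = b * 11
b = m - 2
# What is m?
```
Trace:
  m=9
  m=9, b=5
  m=55, b=5
  m=55, b=53

Final answer: 55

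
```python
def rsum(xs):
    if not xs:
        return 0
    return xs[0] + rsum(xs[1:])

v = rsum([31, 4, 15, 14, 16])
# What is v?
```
Call trace:
rsum(xs=[31, 4, 15, 14, 16])
  rsum(xs=[4, 15, 14, 16])
    rsum(xs=[15, 14, 16])
      rsum(xs=[14, 16])
        rsum(xs=[16])
          rsum(xs=[])
          -> return 0
        -> return 16
      -> return 30
    -> return 45
  -> return 49
-> return 80

Final answer: 80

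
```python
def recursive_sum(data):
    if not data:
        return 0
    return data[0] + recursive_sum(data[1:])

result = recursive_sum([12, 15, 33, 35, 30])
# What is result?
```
Call trace:
recursive_sum(data=[12, 15, 33, 35, 30])
  recursive_sum(data=[15, 33, 35, 30])
    recursive_sum(data=[33, 35, 30])
      recursive_sum(data=[35, 30])
        recursive_sum(data=[30])
          recursive_sum(data=[])
          -> return 0
        -> return 30
      -> return 65
    -> return 98
  -> return 113
-> return 125

Final answer: 125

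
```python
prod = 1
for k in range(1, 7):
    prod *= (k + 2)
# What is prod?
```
Trace:
  prod=1
  prod=3, k=1
  prod=12, k=2
  prod=60, k=3
  prod=360, k=4
  prod=2520, k=5
  prod=20160, k=6

Final answer: 20160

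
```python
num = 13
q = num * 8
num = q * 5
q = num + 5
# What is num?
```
Trace:
  num=13
  num=13, q=104
  num=520, q=104
  num=520, q=525

Final answer: 520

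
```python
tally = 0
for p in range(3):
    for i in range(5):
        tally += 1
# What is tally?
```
Trace:
  tally=0
  tally=1, p=0, i=0
  tally=2, p=0, i=1
  tally=3, p=0, i=2
  tally=4, p=0, i=3
  tally=5, p=0, i=4
  tally=6, p=1, i=0
  tally=7, p=1, i=1
  tally=8, p=1, i=2
  tally=9, p=1, i=3
  tally=10, p=1, i=4
  tally=11, p=2, i=0
  tally=12, p=2, i=1
  tally=13, p=2, i=2
  tally=14, p=2, i=3
  tally=15, p=2, i=4

Final answer: 15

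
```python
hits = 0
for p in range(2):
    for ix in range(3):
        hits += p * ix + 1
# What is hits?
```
Trace:
  hits=0
  hits=1, p=0, ix=0
  hits=2, p=0, ix=1
  hits=3, p=0, ix=2
  hits=4, p=1, ix=0
  hits=6, p=1, ix=1
  hits=9, p=1, ix=2

Final answer: 9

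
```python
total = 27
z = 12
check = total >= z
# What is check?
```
Trace:
  total=27
  total=27, z=12
  total=27, z=12, check=True

Final answer: True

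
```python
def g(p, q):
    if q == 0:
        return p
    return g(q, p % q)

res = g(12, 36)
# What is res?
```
Call trace:
g(p=12, q=36)
  g(p=36, q=12)
    g(p=12, q=0)
    -> return 12
  -> return 12
-> return 12

Final answer: 12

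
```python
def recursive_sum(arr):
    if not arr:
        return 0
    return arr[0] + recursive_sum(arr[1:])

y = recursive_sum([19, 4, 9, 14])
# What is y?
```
Call trace:
recursive_sum(arr=[19, 4, 9, 14])
  recursive_sum(arr=[4, 9, 14])
    recursive_sum(arr=[9, 14])
      recursive_sum(arr=[14])
        recursive_sum(arr=[])
        -> return 0
      -> return 14
    -> return 23
  -> return 27
-> return 46

Final answer: 46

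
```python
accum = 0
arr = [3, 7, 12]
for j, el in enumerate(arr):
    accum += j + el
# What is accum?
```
Trace:
  accum=0
  accum=3, j=0, el=3
  accum=11, j=1, el=7
  accum=25, j=2, el=12

Final answer: 25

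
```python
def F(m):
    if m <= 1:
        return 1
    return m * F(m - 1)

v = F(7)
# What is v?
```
Call trace:
F(m=7)
  F(m=6)
    F(m=5)
      F(m=4)
        F(m=3)
          F(m=2)
            F(m=1)
            -> return 1
          -> return 2
        -> return 6
      -> return 24
    -> return 120
  -> return 720
-> return 5040

Final answer: 5040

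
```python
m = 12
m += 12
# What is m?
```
Trace:
  m=12
  m=24

Final answer: 24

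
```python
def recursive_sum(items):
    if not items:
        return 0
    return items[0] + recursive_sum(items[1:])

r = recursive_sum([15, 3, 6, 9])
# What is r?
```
Call trace:
recursive_sum(items=[15, 3, 6, 9])
  recursive_sum(items=[3, 6, 9])
    recursive_sum(items=[6, 9])
      recursive_sum(items=[9])
        recursive_sum(items=[])
        -> return 0
      -> return 9
    -> return 15
  -> return 18
-> return 33

Final answer: 33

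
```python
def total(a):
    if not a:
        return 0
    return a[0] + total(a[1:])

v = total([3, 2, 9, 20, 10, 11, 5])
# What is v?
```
Call trace:
total(a=[3, 2, 9, 20, 10, 11, 5])
  total(a=[2, 9, 20, 10, 11, 5])
    total(a=[9, 20, 10, 11, 5])
      total(a=[20, 10, 11, 5])
        total(a=[10, 11, 5])
          total(a=[11, 5])
            total(a=[5])
              total(a=[])
              -> return 0
            -> return 5
          -> return 16
        -> return 26
      -> return 46
    -> return 55
  -> return 57
-> return 60

Final answer: 60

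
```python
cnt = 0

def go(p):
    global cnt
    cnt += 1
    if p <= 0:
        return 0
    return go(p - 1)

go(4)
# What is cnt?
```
Call trace:
go(p=4)
  go(p=3)
    go(p=2)
      go(p=1)
        go(p=0)
        -> return 0
      -> return 0
    -> return 0
  -> return 0
-> return 0

cnt is incremented once per call. go is entered once for each p = 4, 3, 2, 1, 0 (the p <= 0 call returns without recursing), i.e. 4 + 1 calls.
cnt = 5

Final answer: 5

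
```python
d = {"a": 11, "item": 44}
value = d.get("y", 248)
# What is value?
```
Trace:
  d={'a': 11, 'item': 44}
  d={'a': 11, 'item': 44}, value=248

Final answer: 248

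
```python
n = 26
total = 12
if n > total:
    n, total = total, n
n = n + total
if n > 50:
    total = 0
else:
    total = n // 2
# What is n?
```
Trace:
  n=26
  n=26, total=12
  n=12, total=26
  n=38, total=26
  n=38, total=19

Final answer: 38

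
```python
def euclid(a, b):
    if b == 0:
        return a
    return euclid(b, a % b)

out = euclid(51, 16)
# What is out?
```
Call trace:
euclid(a=51, b=16)
  euclid(a=16, b=3)
    euclid(a=3, b=1)
      euclid(a=1, b=0)
      -> return 1
    -> return 1
  -> return 1
-> return 1

Final answer: 1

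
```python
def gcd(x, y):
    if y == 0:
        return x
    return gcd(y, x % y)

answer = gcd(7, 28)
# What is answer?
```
Call trace:
gcd(x=7, y=28)
  gcd(x=28, y=7)
    gcd(x=7, y=0)
    -> return 7
  -> return 7
-> return 7

Final answer: 7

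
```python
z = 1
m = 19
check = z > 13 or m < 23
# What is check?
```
Trace:
  z=1
  z=1, m=19
  z=1, m=19, check=True

Final answer: True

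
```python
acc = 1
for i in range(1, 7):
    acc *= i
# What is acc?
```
Trace:
  acc=1
  acc=1, i=1
  acc=2, i=2
  acc=6, i=3
  acc=24, i=4
  acc=120, i=5
  acc=720, i=6

Final answer: 720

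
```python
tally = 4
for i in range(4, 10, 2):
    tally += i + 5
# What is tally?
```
Trace:
  tally=4
  tally=13, i=4
  tally=24, i=6
  tally=37, i=8

Final answer: 37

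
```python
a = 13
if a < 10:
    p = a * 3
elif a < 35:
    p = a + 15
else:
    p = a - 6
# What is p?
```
Trace:
  a=13
  a=13, p=28

Final answer: 28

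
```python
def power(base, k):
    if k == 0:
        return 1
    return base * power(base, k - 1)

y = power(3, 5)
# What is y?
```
Call trace:
power(base=3, k=5)
  power(base=3, k=4)
    power(base=3, k=3)
      power(base=3, k=2)
        power(base=3, k=1)
          power(base=3, k=0)
          -> return 1
        -> return 3
      -> return 9
    -> return 27
  -> return 81
-> return 243

Final answer: 243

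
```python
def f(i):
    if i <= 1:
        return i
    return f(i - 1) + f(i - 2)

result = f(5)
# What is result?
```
Call trace (a repeated sub-call is expanded the first time; later identical calls just restate its return value):
f(i=5)
  f(i=4)
    f(i=3)
      f(i=2)
        f(i=1)
        -> return 1
        f(i=0)
        -> return 0
      -> return 1
      f(i=1)
      -> return 1
    -> return 2
    f(i=2) -> return 1  (same call as traced above)
  -> return 3
  f(i=3) -> return 2  (same call as traced above)
-> return 5

Final answer: 5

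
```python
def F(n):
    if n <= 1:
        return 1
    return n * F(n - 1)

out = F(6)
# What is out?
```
Call trace:
F(n=6)
  F(n=5)
    F(n=4)
      F(n=3)
        F(n=2)
          F(n=1)
          -> return 1
        -> return 2
      -> return 6
    -> return 24
  -> return 120
-> return 720

Final answer: 720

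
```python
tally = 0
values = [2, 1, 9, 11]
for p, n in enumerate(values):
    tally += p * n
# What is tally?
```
Trace:
  tally=0
  tally=0, p=0, n=2
  tally=1, p=1, n=1
  tally=19, p=2, n=9
  tally=52, p=3, n=11

Final answer: 52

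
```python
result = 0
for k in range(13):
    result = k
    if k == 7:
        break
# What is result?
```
Trace:
  result=0
  result=0, k=0
  result=1, k=1
  result=2, k=2
  result=3, k=3
  result=4, k=4
  result=5, k=5
  result=6, k=6
  result=7, k=7

Final answer: 7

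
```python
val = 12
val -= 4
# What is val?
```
Trace:
  val=12
  val=8

Final answer: 8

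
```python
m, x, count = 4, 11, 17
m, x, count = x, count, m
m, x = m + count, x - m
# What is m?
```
Trace:
  m=4, x=11, count=17
  m=11, x=17, count=4
  m=15, x=6, count=4

Final answer: 15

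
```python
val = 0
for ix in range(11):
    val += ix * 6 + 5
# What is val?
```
Trace:
  val=0
  val=5, ix=0
  val=16, ix=1
  val=33, ix=2
  val=56, ix=3
  val=85, ix=4
  val=120, ix=5
  val=161, ix=6
  val=208, ix=7
  val=261, ix=8
  val=320, ix=9
  val=385, ix=10

Final answer: 385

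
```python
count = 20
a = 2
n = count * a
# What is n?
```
Trace:
  count=20
  count=20, a=2
  count=20, a=2, n=40

Final answer: 40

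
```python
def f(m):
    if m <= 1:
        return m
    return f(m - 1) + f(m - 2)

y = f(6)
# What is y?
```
Call trace (a repeated sub-call is expanded the first time; later identical calls just restate its return value):
f(m=6)
  f(m=5)
    f(m=4)
      f(m=3)
        f(m=2)
          f(m=1)
          -> return 1
          f(m=0)
          -> return 0
        -> return 1
        f(m=1)
        -> return 1
      -> return 2
      f(m=2) -> return 1  (same call as traced above)
    -> return 3
    f(m=3) -> return 2  (same call as traced above)
  -> return 5
  f(m=4) -> return 3  (same call as traced above)
-> return 8

Final answer: 8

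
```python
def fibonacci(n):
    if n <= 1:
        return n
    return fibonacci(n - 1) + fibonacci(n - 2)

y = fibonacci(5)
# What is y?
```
Call trace (a repeated sub-call is expanded the first time; later identical calls just restate its return value):
fibonacci(n=5)
  fibonacci(n=4)
    fibonacci(n=3)
      fibonacci(n=2)
        fibonacci(n=1)
        -> return 1
        fibonacci(n=0)
        -> return 0
      -> return 1
      fibonacci(n=1)
      -> return 1
    -> return 2
    fibonacci(n=2) -> return 1  (same call as traced above)
  -> return 3
  fibonacci(n=3) -> return 2  (same call as traced above)
-> return 5

Final answer: 5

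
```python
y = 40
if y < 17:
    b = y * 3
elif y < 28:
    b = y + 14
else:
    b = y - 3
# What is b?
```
Trace:
  y=40
  y=40, b=37

Final answer: 37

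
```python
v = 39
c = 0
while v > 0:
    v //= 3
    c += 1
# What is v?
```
Trace:
  v=39
  v=39, c=0
  v=13, c=1
  v=4, c=2
  v=1, c=3
  v=0, c=4

Final answer: 0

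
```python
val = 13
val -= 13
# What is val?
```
Trace:
  val=13
  val=0

Final answer: 0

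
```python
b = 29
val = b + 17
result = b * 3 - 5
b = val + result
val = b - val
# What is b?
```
Trace:
  b=29
  b=29, val=46
  b=29, val=46, result=82
  b=128, val=46, result=82
  b=128, val=82, result=82

Final answer: 128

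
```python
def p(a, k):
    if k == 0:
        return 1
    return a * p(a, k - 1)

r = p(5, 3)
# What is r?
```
Call trace:
p(a=5, k=3)
  p(a=5, k=2)
    p(a=5, k=1)
      p(a=5, k=0)
      -> return 1
    -> return 5
  -> return 25
-> return 125

Final answer: 125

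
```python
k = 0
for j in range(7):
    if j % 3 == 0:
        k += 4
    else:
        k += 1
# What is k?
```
Trace:
  k=0
  k=4, j=0
  k=5, j=1
  k=6, j=2
  k=10, j=3
  k=11, j=4
  k=12, j=5
  k=16, j=6

Final answer: 16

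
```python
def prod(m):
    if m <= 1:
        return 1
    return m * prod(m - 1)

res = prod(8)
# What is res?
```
Call trace:
prod(m=8)
  prod(m=7)
    prod(m=6)
      prod(m=5)
        prod(m=4)
          prod(m=3)
            prod(m=2)
              prod(m=1)
              -> return 1
            -> return 2
          -> return 6
        -> return 24
      -> return 120
    -> return 720
  -> return 5040
-> return 40320

Final answer: 40320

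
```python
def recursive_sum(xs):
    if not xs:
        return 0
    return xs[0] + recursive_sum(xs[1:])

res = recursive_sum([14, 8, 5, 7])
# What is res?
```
Call trace:
recursive_sum(xs=[14, 8, 5, 7])
  recursive_sum(xs=[8, 5, 7])
    recursive_sum(xs=[5, 7])
      recursive_sum(xs=[7])
        recursive_sum(xs=[])
        -> return 0
      -> return 7
    -> return 12
  -> return 20
-> return 34

Final answer: 34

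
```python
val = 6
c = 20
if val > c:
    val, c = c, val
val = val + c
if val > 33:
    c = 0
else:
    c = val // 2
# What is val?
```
Trace:
  val=6
  val=6, c=20
  val=6, c=20
  val=26, c=20
  val=26, c=13

Final answer: 26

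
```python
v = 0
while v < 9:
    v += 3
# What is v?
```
Trace:
  v=0
  v=3
  v=6
  v=9

Final answer: 9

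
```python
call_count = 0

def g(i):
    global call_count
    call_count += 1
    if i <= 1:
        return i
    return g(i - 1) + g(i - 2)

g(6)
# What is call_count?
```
Call trace (a repeated sub-call is expanded the first time; later identical calls just restate its return value):
g(i=6)
  g(i=5)
    g(i=4)
      g(i=3)
        g(i=2)
          g(i=1)
          -> return 1
          g(i=0)
          -> return 0
        -> return 1
        g(i=1)
        -> return 1
      -> return 2
      g(i=2) -> return 1  (same call as traced above)
    -> return 3
    g(i=3) -> return 2  (same call as traced above)
  -> return 5
  g(i=4) -> return 3  (same call as traced above)
-> return 8

call_count is incremented once per call, so count the calls in each subtree. Let C(i) = number of calls made by g(i).
C(0) = C(1) = 1 (base case, no recursion); C(i) = 1 + C(i - 1) + C(i - 2) otherwise.
C(2) = 1 + C(1) + C(0) = 1 + 1 + 1 = 3
C(3) = 1 + C(2) + C(1) = 1 + 3 + 1 = 5
C(4) = 1 + C(3) + C(2) = 1 + 5 + 3 = 9
C(5) = 1 + C(4) + C(3) = 1 + 9 + 5 = 15
C(6) = 1 + C(5) + C(4) = 1 + 15 + 9 = 25
call_count = C(6) = 25

Final answer: 25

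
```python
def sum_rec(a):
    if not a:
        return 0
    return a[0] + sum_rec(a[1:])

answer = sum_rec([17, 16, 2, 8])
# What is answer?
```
Call trace:
sum_rec(a=[17, 16, 2, 8])
  sum_rec(a=[16, 2, 8])
    sum_rec(a=[2, 8])
      sum_rec(a=[8])
        sum_rec(a=[])
        -> return 0
      -> return 8
    -> return 10
  -> return 26
-> return 43

Final answer: 43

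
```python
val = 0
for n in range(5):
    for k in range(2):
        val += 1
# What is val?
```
Trace:
  val=0
  val=1, n=0, k=0
  val=2, n=0, k=1
  val=3, n=1, k=0
  val=4, n=1, k=1
  val=5, n=2, k=0
  val=6, n=2, k=1
  val=7, n=3, k=0
  val=8, n=3, k=1
  val=9, n=4, k=0
  val=10, n=4, k=1

Final answer: 10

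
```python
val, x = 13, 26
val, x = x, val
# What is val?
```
Trace:
  val=13, x=26
  val=26, x=13

Final answer: 26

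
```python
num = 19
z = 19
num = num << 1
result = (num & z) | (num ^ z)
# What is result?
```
Trace:
  num=19
  num=19, z=19
  num=38, z=19
  num=38, z=19, result=55

Final answer: 55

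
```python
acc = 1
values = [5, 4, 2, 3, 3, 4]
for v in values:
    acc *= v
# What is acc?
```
Trace:
  acc=1
  acc=5, v=5
  acc=20, v=4
  acc=40, v=2
  acc=120, v=3
  acc=360, v=3
  acc=1440, v=4

Final answer: 1440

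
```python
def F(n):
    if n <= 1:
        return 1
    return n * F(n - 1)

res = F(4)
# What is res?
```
Call trace:
F(n=4)
  F(n=3)
    F(n=2)
      F(n=1)
      -> return 1
    -> return 2
  -> return 6
-> return 24

Final answer: 24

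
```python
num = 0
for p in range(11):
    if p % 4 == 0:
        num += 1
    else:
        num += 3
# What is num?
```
Trace:
  num=0
  num=1, p=0
  num=4, p=1
  num=7, p=2
  num=10, p=3
  num=11, p=4
  num=14, p=5
  num=17, p=6
  num=20, p=7
  num=21, p=8
  num=24, p=9
  num=27, p=10

Final answer: 27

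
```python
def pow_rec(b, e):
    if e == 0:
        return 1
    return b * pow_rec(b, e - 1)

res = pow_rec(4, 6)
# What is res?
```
Call trace:
pow_rec(b=4, e=6)
  pow_rec(b=4, e=5)
    pow_rec(b=4, e=4)
      pow_rec(b=4, e=3)
        pow_rec(b=4, e=2)
          pow_rec(b=4, e=1)
            pow_rec(b=4, e=0)
            -> return 1
          -> return 4
        -> return 16
      -> return 64
    -> return 256
  -> return 1024
-> return 4096

Final answer: 4096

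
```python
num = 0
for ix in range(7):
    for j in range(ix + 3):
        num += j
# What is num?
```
Trace:
  num=0
  num=0, ix=0, j=0
  num=1, ix=0, j=1
  num=3, ix=0, j=2
  num=3, ix=1, j=0
  num=4, ix=1, j=1
  num=6, ix=1, j=2
  num=9, ix=1, j=3
  num=9, ix=2, j=0
  num=10, ix=2, j=1
  num=12, ix=2, j=2
  num=15, ix=2, j=3
  num=19, ix=2, j=4
  num=19, ix=3, j=0
  num=20, ix=3, j=1
  num=22, ix=3, j=2
  num=25, ix=3, j=3
  num=29, ix=3, j=4
  num=34, ix=3, j=5
  num=34, ix=4, j=0
  num=35, ix=4, j=1
  num=37, ix=4, j=2
  num=40, ix=4, j=3
  num=44, ix=4, j=4
  num=49, ix=4, j=5
  num=55, ix=4, j=6
  num=55, ix=5, j=0
  num=56, ix=5, j=1
  num=58, ix=5, j=2
  num=61, ix=5, j=3
  num=65, ix=5, j=4
  num=70, ix=5, j=5
  num=76, ix=5, j=6
  num=83, ix=5, j=7
  num=83, ix=6, j=0
  num=84, ix=6, j=1
  num=86, ix=6, j=2
  num=89, ix=6, j=3
  num=93, ix=6, j=4
  num=98, ix=6, j=5
  num=104, ix=6, j=6
  num=111, ix=6, j=7
  num=119, ix=6, j=8

Final answer: 119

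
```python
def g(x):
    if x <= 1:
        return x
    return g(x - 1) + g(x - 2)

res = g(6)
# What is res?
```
Call trace (a repeated sub-call is expanded the first time; later identical calls just restate its return value):
g(x=6)
  g(x=5)
    g(x=4)
      g(x=3)
        g(x=2)
          g(x=1)
          -> return 1
          g(x=0)
          -> return 0
        -> return 1
        g(x=1)
        -> return 1
      -> return 2
      g(x=2) -> return 1  (same call as traced above)
    -> return 3
    g(x=3) -> return 2  (same call as traced above)
  -> return 5
  g(x=4) -> return 3  (same call as traced above)
-> return 8

Final answer: 8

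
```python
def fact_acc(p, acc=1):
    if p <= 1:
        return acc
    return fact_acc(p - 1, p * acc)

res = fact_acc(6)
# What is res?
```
Call trace:
fact_acc(p=6, acc=1)
  fact_acc(p=5, acc=6)
    fact_acc(p=4, acc=30)
      fact_acc(p=3, acc=120)
        fact_acc(p=2, acc=360)
          fact_acc(p=1, acc=720)
          -> return 720
        -> return 720
      -> return 720
    -> return 720
  -> return 720
-> return 720

Final answer: 720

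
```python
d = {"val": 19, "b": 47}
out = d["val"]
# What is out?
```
Trace:
  d={'val': 19, 'b': 47}
  d={'val': 19, 'b': 47}, out=19

Final answer: 19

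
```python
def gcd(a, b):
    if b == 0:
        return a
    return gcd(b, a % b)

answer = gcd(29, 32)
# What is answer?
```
Call trace:
gcd(a=29, b=32)
  gcd(a=32, b=29)
    gcd(a=29, b=3)
      gcd(a=3, b=2)
        gcd(a=2, b=1)
          gcd(a=1, b=0)
          -> return 1
        -> return 1
      -> return 1
    -> return 1
  -> return 1
-> return 1

Final answer: 1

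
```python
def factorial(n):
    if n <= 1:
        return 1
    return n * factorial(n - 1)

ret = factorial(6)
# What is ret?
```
Call trace:
factorial(n=6)
  factorial(n=5)
    factorial(n=4)
      factorial(n=3)
        factorial(n=2)
          factorial(n=1)
          -> return 1
        -> return 2
      -> return 6
    -> return 24
  -> return 120
-> return 720

Final answer: 720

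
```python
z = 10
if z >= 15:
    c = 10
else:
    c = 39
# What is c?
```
Trace:
  z=10
  z=10, c=39

Final answer: 39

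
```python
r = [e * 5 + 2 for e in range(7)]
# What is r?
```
Trace:
  e=0
  e=1
  e=2
  e=3
  e=4
  e=5
  e=6
  r=[2, 7, 12, 17, 22, 27, 32]

Final answer: [2, 7, 12, 17, 22, 27, 32]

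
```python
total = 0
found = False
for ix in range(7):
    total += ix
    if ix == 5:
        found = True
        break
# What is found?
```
Trace:
  total=0
  total=0, found=False
  total=0, found=False, ix=0
  total=1, found=False, ix=1
  total=3, found=False, ix=2
  total=6, found=False, ix=3
  total=10, found=False, ix=4
  total=15, found=True, ix=5

Final answer: True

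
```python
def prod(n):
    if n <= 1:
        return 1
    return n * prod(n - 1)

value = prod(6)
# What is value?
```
Call trace:
prod(n=6)
  prod(n=5)
    prod(n=4)
      prod(n=3)
        prod(n=2)
          prod(n=1)
          -> return 1
        -> return 2
      -> return 6
    -> return 24
  -> return 120
-> return 720

Final answer: 720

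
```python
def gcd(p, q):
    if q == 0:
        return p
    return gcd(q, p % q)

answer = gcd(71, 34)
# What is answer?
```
Call trace:
gcd(p=71, q=34)
  gcd(p=34, q=3)
    gcd(p=3, q=1)
      gcd(p=1, q=0)
      -> return 1
    -> return 1
  -> return 1
-> return 1

Final answer: 1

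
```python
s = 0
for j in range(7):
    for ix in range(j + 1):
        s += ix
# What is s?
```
Trace:
  s=0
  s=0, j=0, ix=0
  s=0, j=1, ix=0
  s=1, j=1, ix=1
  s=1, j=2, ix=0
  s=2, j=2, ix=1
  s=4, j=2, ix=2
  s=4, j=3, ix=0
  s=5, j=3, ix=1
  s=7, j=3, ix=2
  s=10, j=3, ix=3
  s=10, j=4, ix=0
  s=11, j=4, ix=1
  s=13, j=4, ix=2
  s=16, j=4, ix=3
  s=20, j=4, ix=4
  s=20, j=5, ix=0
  s=21, j=5, ix=1
  s=23, j=5, ix=2
  s=26, j=5, ix=3
  s=30, j=5, ix=4
  s=35, j=5, ix=5
  s=35, j=6, ix=0
  s=36, j=6, ix=1
  s=38, j=6, ix=2
  s=41, j=6, ix=3
  s=45, j=6, ix=4
  s=50, j=6, ix=5
  s=56, j=6, ix=6

Final answer: 56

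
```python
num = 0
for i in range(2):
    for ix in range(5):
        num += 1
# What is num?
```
Trace:
  num=0
  num=1, i=0, ix=0
  num=2, i=0, ix=1
  num=3, i=0, ix=2
  num=4, i=0, ix=3
  num=5, i=0, ix=4
  num=6, i=1, ix=0
  num=7, i=1, ix=1
  num=8, i=1, ix=2
  num=9, i=1, ix=3
  num=10, i=1, ix=4

Final answer: 10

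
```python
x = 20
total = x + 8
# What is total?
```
Trace:
  x=20
  x=20, total=28

Final answer: 28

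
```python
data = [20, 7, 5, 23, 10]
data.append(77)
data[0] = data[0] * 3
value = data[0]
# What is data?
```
Trace:
  data=[20, 7, 5, 23, 10]
  data=[20, 7, 5, 23, 10, 77]
  data=[60, 7, 5, 23, 10, 77]
  data=[60, 7, 5, 23, 10, 77], value=60

Final answer: [60, 7, 5, 23, 10, 77]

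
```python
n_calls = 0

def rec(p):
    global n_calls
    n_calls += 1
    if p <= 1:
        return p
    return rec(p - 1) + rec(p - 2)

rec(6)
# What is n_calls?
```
Call trace (a repeated sub-call is expanded the first time; later identical calls just restate its return value):
rec(p=6)
  rec(p=5)
    rec(p=4)
      rec(p=3)
        rec(p=2)
          rec(p=1)
          -> return 1
          rec(p=0)
          -> return 0
        -> return 1
        rec(p=1)
        -> return 1
      -> return 2
      rec(p=2) -> return 1  (same call as traced above)
    -> return 3
    rec(p=3) -> return 2  (same call as traced above)
  -> return 5
  rec(p=4) -> return 3  (same call as traced above)
-> return 8

n_calls is incremented once per call, so count the calls in each subtree. Let C(p) = number of calls made by rec(p).
C(0) = C(1) = 1 (base case, no recursion); C(p) = 1 + C(p - 1) + C(p - 2) otherwise.
C(2) = 1 + C(1) + C(0) = 1 + 1 + 1 = 3
C(3) = 1 + C(2) + C(1) = 1 + 3 + 1 = 5
C(4) = 1 + C(3) + C(2) = 1 + 5 + 3 = 9
C(5) = 1 + C(4) + C(3) = 1 + 9 + 5 = 15
C(6) = 1 + C(5) + C(4) = 1 + 15 + 9 = 25
n_calls = C(6) = 25

Final answer: 25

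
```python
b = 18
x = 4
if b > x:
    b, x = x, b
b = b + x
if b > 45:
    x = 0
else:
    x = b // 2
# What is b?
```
Trace:
  b=18
  b=18, x=4
  b=4, x=18
  b=22, x=18
  b=22, x=11

Final answer: 22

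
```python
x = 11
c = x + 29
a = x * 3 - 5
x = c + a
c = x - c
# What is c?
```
Trace:
  x=11
  x=11, c=40
  x=11, c=40, a=28
  x=68, c=40, a=28
  x=68, c=28, a=28

Final answer: 28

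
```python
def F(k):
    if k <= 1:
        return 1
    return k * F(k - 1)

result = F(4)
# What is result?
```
Call trace:
F(k=4)
  F(k=3)
    F(k=2)
      F(k=1)
      -> return 1
    -> return 2
  -> return 6
-> return 24

Final answer: 24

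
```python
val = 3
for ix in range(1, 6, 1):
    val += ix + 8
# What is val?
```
Trace:
  val=3
  val=12, ix=1
  val=22, ix=2
  val=33, ix=3
  val=45, ix=4
  val=58, ix=5

Final answer: 58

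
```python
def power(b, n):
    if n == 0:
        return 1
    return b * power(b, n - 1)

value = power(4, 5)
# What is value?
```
Call trace:
power(b=4, n=5)
  power(b=4, n=4)
    power(b=4, n=3)
      power(b=4, n=2)
        power(b=4, n=1)
          power(b=4, n=0)
          -> return 1
        -> return 4
      -> return 16
    -> return 64
  -> return 256
-> return 1024

Final answer: 1024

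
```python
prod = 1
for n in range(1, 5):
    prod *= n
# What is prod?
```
Trace:
  prod=1
  prod=1, n=1
  prod=2, n=2
  prod=6, n=3
  prod=24, n=4

Final answer: 24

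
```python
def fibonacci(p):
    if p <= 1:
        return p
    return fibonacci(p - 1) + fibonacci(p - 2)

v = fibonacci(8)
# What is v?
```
Call trace (a repeated sub-call is expanded the first time; later identical calls just restate its return value):
fibonacci(p=8)
  fibonacci(p=7)
    fibonacci(p=6)
      fibonacci(p=5)
        fibonacci(p=4)
          fibonacci(p=3)
            fibonacci(p=2)
              fibonacci(p=1)
              -> return 1
              fibonacci(p=0)
              -> return 0
            -> return 1
            fibonacci(p=1)
            -> return 1
          -> return 2
          fibonacci(p=2) -> return 1  (same call as traced above)
        -> return 3
        fibonacci(p=3) -> return 2  (same call as traced above)
      -> return 5
      fibonacci(p=4) -> return 3  (same call as traced above)
    -> return 8
    fibonacci(p=5) -> return 5  (same call as traced above)
  -> return 13
  fibonacci(p=6) -> return 8  (same call as traced above)
-> return 21

Final answer: 21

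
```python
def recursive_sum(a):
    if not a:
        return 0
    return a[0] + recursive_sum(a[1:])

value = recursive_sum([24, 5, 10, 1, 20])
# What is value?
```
Call trace:
recursive_sum(a=[24, 5, 10, 1, 20])
  recursive_sum(a=[5, 10, 1, 20])
    recursive_sum(a=[10, 1, 20])
      recursive_sum(a=[1, 20])
        recursive_sum(a=[20])
          recursive_sum(a=[])
          -> return 0
        -> return 20
      -> return 21
    -> return 31
  -> return 36
-> return 60

Final answer: 60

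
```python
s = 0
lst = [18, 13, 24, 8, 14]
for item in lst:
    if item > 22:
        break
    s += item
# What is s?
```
Trace:
  s=0
  s=18, item=18
  s=31, item=13
  s=31, item=24

Final answer: 31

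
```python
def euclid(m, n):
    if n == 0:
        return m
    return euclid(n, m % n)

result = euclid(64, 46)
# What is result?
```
Call trace:
euclid(m=64, n=46)
  euclid(m=46, n=18)
    euclid(m=18, n=10)
      euclid(m=10, n=8)
        euclid(m=8, n=2)
          euclid(m=2, n=0)
          -> return 2
        -> return 2
      -> return 2
    -> return 2
  -> return 2
-> return 2

Final answer: 2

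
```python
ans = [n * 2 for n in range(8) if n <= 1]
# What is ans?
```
Trace:
  n=0
  n=1
  n=2
  n=3
  n=4
  n=5
  n=6
  n=7
  ans=[0, 2]

Final answer: [0, 2]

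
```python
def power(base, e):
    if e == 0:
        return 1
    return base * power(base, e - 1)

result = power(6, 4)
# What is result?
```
Call trace:
power(base=6, e=4)
  power(base=6, e=3)
    power(base=6, e=2)
      power(base=6, e=1)
        power(base=6, e=0)
        -> return 1
      -> return 6
    -> return 36
  -> return 216
-> return 1296

Final answer: 1296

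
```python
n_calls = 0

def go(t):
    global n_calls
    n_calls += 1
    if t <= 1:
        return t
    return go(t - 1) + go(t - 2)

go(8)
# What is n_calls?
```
Call trace (a repeated sub-call is expanded the first time; later identical calls just restate its return value):
go(t=8)
  go(t=7)
    go(t=6)
      go(t=5)
        go(t=4)
          go(t=3)
            go(t=2)
              go(t=1)
              -> return 1
              go(t=0)
              -> return 0
            -> return 1
            go(t=1)
            -> return 1
          -> return 2
          go(t=2) -> return 1  (same call as traced above)
        -> return 3
        go(t=3) -> return 2  (same call as traced above)
      -> return 5
      go(t=4) -> return 3  (same call as traced above)
    -> return 8
    go(t=5) -> return 5  (same call as traced above)
  -> return 13
  go(t=6) -> return 8  (same call as traced above)
-> return 21

n_calls is incremented once per call, so count the calls in each subtree. Let C(t) = number of calls made by go(t).
C(0) = C(1) = 1 (base case, no recursion); C(t) = 1 + C(t - 1) + C(t - 2) otherwise.
C(2) = 1 + C(1) + C(0) = 1 + 1 + 1 = 3
C(3) = 1 + C(2) + C(1) = 1 + 3 + 1 = 5
C(4) = 1 + C(3) + C(2) = 1 + 5 + 3 = 9
C(5) = 1 + C(4) + C(3) = 1 + 9 + 5 = 15
C(6) = 1 + C(5) + C(4) = 1 + 15 + 9 = 25
C(7) = 1 + C(6) + C(5) = 1 + 25 + 15 = 41
C(8) = 1 + C(7) + C(6) = 1 + 41 + 25 = 67
n_calls = C(8) = 67

Final answer: 67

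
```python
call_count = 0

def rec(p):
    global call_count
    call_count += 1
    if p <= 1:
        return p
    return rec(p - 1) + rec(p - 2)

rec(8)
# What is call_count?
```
Call trace (a repeated sub-call is expanded the first time; later identical calls just restate its return value):
rec(p=8)
  rec(p=7)
    rec(p=6)
      rec(p=5)
        rec(p=4)
          rec(p=3)
            rec(p=2)
              rec(p=1)
              -> return 1
              rec(p=0)
              -> return 0
            -> return 1
            rec(p=1)
            -> return 1
          -> return 2
          rec(p=2) -> return 1  (same call as traced above)
        -> return 3
        rec(p=3) -> return 2  (same call as traced above)
      -> return 5
      rec(p=4) -> return 3  (same call as traced above)
    -> return 8
    rec(p=5) -> return 5  (same call as traced above)
  -> return 13
  rec(p=6) -> return 8  (same call as traced above)
-> return 21

call_count is incremented once per call, so count the calls in each subtree. Let C(p) = number of calls made by rec(p).
C(0) = C(1) = 1 (base case, no recursion); C(p) = 1 + C(p - 1) + C(p - 2) otherwise.
C(2) = 1 + C(1) + C(0) = 1 + 1 + 1 = 3
C(3) = 1 + C(2) + C(1) = 1 + 3 + 1 = 5
C(4) = 1 + C(3) + C(2) = 1 + 5 + 3 = 9
C(5) = 1 + C(4) + C(3) = 1 + 9 + 5 = 15
C(6) = 1 + C(5) + C(4) = 1 + 15 + 9 = 25
C(7) = 1 + C(6) + C(5) = 1 + 25 + 15 = 41
C(8) = 1 + C(7) + C(6) = 1 + 41 + 25 = 67
call_count = C(8) = 67

Final answer: 67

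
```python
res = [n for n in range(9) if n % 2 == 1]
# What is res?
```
Trace:
  n=0
  n=1
  n=2
  n=3
  n=4
  n=5
  n=6
  n=7
  n=8
  res=[1, 3, 5, 7]

Final answer: [1, 3, 5, 7]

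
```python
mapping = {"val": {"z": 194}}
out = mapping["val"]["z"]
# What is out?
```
Trace:
  mapping={'val': {'z': 194}}
  mapping={'val': {'z': 194}}, out=194

Final answer: 194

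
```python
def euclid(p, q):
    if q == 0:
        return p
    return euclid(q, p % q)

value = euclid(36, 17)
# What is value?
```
Call trace:
euclid(p=36, q=17)
  euclid(p=17, q=2)
    euclid(p=2, q=1)
      euclid(p=1, q=0)
      -> return 1
    -> return 1
  -> return 1
-> return 1

Final answer: 1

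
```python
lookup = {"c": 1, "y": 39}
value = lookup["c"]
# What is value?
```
Trace:
  lookup={'c': 1, 'y': 39}
  lookup={'c': 1, 'y': 39}, value=1

Final answer: 1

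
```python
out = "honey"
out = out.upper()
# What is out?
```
Trace:
  out='honey'
  out='HONEY'

Final answer: 'HONEY'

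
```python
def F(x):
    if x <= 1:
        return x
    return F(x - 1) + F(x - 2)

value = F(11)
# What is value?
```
Call trace (a repeated sub-call is expanded the first time; later identical calls just restate its return value):
F(x=11)
  F(x=10)
    F(x=9)
      F(x=8)
        F(x=7)
          F(x=6)
            F(x=5)
              F(x=4)
                F(x=3)
                  F(x=2)
                    F(x=1)
                    -> return 1
                    F(x=0)
                    -> return 0
                  -> return 1
                  F(x=1)
                  -> return 1
                -> return 2
                F(x=2) -> return 1  (same call as traced above)
              -> return 3
              F(x=3) -> return 2  (same call as traced above)
            -> return 5
            F(x=4) -> return 3  (same call as traced above)
          -> return 8
          F(x=5) -> return 5  (same call as traced above)
        -> return 13
        F(x=6) -> return 8  (same call as traced above)
      -> return 21
      F(x=7) -> return 13  (same call as traced above)
    -> return 34
    F(x=8) -> return 21  (same call as traced above)
  -> return 55
  F(x=9) -> return 34  (same call as traced above)
-> return 89

Final answer: 89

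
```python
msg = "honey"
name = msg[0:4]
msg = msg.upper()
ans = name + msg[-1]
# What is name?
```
Trace:
  msg='honey'
  msg='honey', name='hone'
  msg='HONEY', name='hone'
  msg='HONEY', name='hone', ans='honeY'

Final answer: 'hone'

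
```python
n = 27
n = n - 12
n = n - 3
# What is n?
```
Trace:
  n=27
  n=15
  n=12

Final answer: 12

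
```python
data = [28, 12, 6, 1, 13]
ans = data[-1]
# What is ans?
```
Trace:
  data=[28, 12, 6, 1, 13]
  data=[28, 12, 6, 1, 13], ans=13

Final answer: 13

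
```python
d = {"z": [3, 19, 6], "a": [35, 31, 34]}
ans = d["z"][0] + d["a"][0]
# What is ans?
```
Trace:
  d={'z': [3, 19, 6], 'a': [35, 31, 34]}
  d={'z': [3, 19, 6], 'a': [35, 31, 34]}, ans=38

Final answer: 38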